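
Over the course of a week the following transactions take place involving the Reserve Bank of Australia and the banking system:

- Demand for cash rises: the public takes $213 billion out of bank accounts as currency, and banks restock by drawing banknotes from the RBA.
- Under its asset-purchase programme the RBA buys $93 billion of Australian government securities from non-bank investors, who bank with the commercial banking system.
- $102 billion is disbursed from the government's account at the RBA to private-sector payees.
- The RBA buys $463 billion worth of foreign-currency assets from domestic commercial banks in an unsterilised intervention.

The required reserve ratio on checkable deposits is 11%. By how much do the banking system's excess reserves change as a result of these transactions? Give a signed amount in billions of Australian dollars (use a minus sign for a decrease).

Currency withdrawal $213 billion: reserves −$213B, deposits −$213B.
Asset purchase (from non-banks) $93 billion: reserves +$93B, deposits +$93B.
Government spending $102 billion: reserves +$102B, deposits +$102B.
FX purchase $463 billion: reserves +$463B, deposits 0.
Totals: Δreserves = +$445B, Δdeposits = −$18B.
Δrequired reserves = 11% × −$18B = −$1.98B.
Δexcess reserves = Δreserves − Δrequired = +$445B − (−$1.98B) = +$446.98 billion.

+$446.98 billion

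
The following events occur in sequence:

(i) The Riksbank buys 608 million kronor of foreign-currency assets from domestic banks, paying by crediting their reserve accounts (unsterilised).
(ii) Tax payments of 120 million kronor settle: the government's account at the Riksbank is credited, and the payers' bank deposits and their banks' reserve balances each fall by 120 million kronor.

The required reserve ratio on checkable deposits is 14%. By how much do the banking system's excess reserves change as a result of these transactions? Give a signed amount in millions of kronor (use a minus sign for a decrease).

FX purchase 608 million kronor: reserves +608M, deposits 0.
Government account inflow 120 million kronor: reserves −120M, deposits −120M.
Totals: Δreserves = +488M, Δdeposits = −120M.
Δrequired reserves = 14% × −120M = −16.8M.
Δexcess reserves = Δreserves − Δrequired = +488M − (−16.8M) = +504.8 million.

+504.8 million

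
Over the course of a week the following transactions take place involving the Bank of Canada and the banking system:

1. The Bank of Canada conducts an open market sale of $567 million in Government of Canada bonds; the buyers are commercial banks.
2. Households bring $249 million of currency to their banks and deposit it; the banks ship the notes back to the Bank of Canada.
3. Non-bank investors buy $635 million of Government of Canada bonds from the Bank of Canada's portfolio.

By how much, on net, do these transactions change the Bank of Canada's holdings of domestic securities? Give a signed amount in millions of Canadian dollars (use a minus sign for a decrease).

-$1202 million

Bank of Canada balance sheet:
  Assets:      Securities −$1202M
  Liabilities: Bank reserves −$953M, Currency in circulation −$249M
So the change in the Bank of Canada's holdings of domestic securities is -$1202 million.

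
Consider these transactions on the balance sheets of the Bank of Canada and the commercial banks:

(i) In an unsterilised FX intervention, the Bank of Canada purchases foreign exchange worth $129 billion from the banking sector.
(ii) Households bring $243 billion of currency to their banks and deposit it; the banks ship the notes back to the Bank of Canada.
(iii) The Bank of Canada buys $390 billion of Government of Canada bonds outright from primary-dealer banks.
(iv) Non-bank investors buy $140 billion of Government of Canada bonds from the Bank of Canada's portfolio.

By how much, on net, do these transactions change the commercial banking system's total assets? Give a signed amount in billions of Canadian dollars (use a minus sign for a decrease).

+$103 billion

Bank of Canada balance sheet:
  Assets:      Securities +$250B, Foreign assets +$129B
  Liabilities: Bank reserves +$622B, Currency in circulation −$243B
Commercial banking system:
  Assets:      Reserves at CB +$622B, Securities −$390B, Foreign assets −$129B
  Liabilities: Checkable deposits +$103B
Change in total bank assets = +$103 billion.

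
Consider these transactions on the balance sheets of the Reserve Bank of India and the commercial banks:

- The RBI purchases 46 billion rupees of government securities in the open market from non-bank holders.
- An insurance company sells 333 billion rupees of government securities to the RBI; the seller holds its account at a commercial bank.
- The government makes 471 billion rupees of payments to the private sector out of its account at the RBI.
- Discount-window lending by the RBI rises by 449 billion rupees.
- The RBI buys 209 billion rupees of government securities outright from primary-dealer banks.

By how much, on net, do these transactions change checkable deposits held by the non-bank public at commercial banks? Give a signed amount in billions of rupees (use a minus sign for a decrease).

RBI balance sheet:
  Assets:      Securities +588B, Loans to banks +449B
  Liabilities: Bank reserves +1508B, Government deposits −471B
Commercial banking system:
  Assets:      Reserves at CB +1508B, Securities −209B
  Liabilities: Checkable deposits +850B, Borrowings from CB +449B
So the change in checkable deposits held by the non-bank public at commercial banks is +850 billion.

+850 billion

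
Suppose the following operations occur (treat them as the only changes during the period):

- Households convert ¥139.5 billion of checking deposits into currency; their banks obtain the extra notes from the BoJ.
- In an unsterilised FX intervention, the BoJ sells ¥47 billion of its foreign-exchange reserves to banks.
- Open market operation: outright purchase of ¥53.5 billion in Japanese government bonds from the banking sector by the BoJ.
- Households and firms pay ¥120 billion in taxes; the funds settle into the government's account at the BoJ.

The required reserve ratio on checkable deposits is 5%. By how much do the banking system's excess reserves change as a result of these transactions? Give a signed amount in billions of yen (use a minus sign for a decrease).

Currency withdrawal ¥139.5 billion: reserves −¥139.5B, deposits −¥139.5B.
FX sale ¥47 billion: reserves −¥47B, deposits 0.
OMO purchase (from banks) ¥53.5 billion: reserves +¥53.5B, deposits 0.
Government account inflow ¥120 billion: reserves −¥120B, deposits −¥120B.
Totals: Δreserves = −¥253B, Δdeposits = −¥259.5B.
Δrequired reserves = 5% × −¥259.5B = −¥12.975B.
Δexcess reserves = Δreserves − Δrequired = −¥253B − (−¥12.975B) = -¥240.025 billion.

-¥240.025 billion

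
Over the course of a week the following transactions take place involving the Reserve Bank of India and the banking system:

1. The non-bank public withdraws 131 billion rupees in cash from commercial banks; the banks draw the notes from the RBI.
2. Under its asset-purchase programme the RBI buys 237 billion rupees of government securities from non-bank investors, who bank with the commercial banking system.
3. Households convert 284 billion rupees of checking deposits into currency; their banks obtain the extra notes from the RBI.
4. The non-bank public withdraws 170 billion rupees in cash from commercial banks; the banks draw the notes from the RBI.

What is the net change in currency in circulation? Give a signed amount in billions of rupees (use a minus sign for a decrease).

+585 billion

Currency withdrawal 131 billion rupees: notes leave the central bank → +131B.
Asset purchase (from non-banks) 237 billion rupees: no currency enters or leaves circulation → 0.
Currency withdrawal 284 billion rupees: notes leave the central bank → +284B.
Currency withdrawal 170 billion rupees: notes leave the central bank → +170B.
Net: 131 + 0 + 284 + 170 = +585 billion.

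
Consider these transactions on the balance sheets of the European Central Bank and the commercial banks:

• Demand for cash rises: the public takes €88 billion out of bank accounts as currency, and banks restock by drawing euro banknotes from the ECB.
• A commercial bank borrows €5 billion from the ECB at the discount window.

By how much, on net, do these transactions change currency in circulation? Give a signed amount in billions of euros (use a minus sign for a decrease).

+€88 billion

Currency withdrawal €88 billion: notes leave the central bank → +€88B.
Discount-window loan €5 billion: no currency enters or leaves circulation → 0.
Net: 88 + 0 = +€88 billion.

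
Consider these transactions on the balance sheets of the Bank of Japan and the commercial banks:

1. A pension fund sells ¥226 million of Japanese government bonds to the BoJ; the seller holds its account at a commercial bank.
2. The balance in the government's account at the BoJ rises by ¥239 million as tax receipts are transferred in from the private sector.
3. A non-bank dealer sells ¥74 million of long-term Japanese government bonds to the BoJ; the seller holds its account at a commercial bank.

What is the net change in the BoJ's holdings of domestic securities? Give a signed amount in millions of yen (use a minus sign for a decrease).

Asset purchase (from non-banks) ¥226 million: securities added to the BoJ's portfolio → +¥226M.
Government account inflow ¥239 million: the BoJ's securities portfolio is untouched → 0.
Asset purchase (from non-banks) ¥74 million: securities added to the BoJ's portfolio → +¥74M.
Net: 226 + 0 + 74 = +¥300 million.

+¥300 million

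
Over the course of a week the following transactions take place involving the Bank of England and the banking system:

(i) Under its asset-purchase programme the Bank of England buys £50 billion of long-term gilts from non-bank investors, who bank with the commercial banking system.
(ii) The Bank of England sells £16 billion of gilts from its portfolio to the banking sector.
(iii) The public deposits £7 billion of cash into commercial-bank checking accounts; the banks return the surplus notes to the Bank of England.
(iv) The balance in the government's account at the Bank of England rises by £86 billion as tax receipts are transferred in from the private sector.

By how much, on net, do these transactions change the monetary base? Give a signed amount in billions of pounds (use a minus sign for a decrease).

-£52 billion

Asset purchase (from non-banks) £50 billion: Bank of England balance sheet expands → +£50B.
OMO sale (to banks) £16 billion: Bank of England balance sheet contracts → −£16B.
Currency deposit £7 billion: just a shift between currency and reserves — both are base money → 0.
Government account inflow £86 billion: reserves shift to a non-base liability → −£86B.
Net: 50 − 16 + 0 − 86 = -£52 billion.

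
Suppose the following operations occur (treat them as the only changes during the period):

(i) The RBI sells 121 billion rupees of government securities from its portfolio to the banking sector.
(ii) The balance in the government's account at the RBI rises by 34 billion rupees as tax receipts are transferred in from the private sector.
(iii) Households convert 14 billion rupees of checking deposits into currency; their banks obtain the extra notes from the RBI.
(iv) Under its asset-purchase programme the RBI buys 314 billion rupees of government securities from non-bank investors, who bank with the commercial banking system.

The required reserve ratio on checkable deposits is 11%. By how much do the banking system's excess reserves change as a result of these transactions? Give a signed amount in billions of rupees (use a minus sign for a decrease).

+115.74 billion

OMO sale (to banks) 121 billion rupees: reserves −121B, deposits 0.
Government account inflow 34 billion rupees: reserves −34B, deposits −34B.
Currency withdrawal 14 billion rupees: reserves −14B, deposits −14B.
Asset purchase (from non-banks) 314 billion rupees: reserves +314B, deposits +314B.
Totals: Δreserves = +145B, Δdeposits = +266B.
Δrequired reserves = 11% × +266B = +29.26B.
Δexcess reserves = Δreserves − Δrequired = +145B − (+29.26B) = +115.74 billion.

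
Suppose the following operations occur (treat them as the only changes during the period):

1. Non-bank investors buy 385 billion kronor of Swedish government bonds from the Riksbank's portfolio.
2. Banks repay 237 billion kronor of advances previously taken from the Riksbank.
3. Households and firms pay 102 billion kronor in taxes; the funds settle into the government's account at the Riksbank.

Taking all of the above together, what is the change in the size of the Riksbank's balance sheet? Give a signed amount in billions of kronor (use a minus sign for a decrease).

-622 billion

Asset sale (to non-banks) 385 billion kronor: a Riksbank asset is shed → −385B.
Discount-window repayment 237 billion kronor: a Riksbank asset is shed → −237B.
Government account inflow 102 billion kronor: only the composition of liabilities changes → 0.
Net: −385 − 237 + 0 = -622 billion.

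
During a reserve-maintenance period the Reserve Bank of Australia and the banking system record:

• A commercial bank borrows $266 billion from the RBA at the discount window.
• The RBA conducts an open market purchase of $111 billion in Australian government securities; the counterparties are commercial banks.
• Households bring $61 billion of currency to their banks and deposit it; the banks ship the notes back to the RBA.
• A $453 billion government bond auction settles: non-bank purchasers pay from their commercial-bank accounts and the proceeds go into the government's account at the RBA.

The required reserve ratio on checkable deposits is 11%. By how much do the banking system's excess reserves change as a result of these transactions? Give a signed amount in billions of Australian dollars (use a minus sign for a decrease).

+$28.12 billion

Discount-window loan $266 billion: reserves +$266B, deposits 0.
OMO purchase (from banks) $111 billion: reserves +$111B, deposits 0.
Currency deposit $61 billion: reserves +$61B, deposits +$61B.
Government account inflow $453 billion: reserves −$453B, deposits −$453B.
Totals: Δreserves = −$15B, Δdeposits = −$392B.
Δrequired reserves = 11% × −$392B = −$43.12B.
Δexcess reserves = Δreserves − Δrequired = −$15B − (−$43.12B) = +$28.12 billion.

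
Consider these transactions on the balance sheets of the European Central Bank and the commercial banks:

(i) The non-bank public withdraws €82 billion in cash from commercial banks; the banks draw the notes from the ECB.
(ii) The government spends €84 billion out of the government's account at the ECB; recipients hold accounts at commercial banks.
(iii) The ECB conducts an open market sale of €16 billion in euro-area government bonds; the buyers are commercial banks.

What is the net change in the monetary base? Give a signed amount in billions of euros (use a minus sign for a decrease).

ECB balance sheet:
  Assets:      Securities −€16B
  Liabilities: Bank reserves −€14B, Currency in circulation +€82B, Government deposits −€84B
Monetary base = currency + reserves: +€82B + (−€14B) = +€68 billion.

+€68 billion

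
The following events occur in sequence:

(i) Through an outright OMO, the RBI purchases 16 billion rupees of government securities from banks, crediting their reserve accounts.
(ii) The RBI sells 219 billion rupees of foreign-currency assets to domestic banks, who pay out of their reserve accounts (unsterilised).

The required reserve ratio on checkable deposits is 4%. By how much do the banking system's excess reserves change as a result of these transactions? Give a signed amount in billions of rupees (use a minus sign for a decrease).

OMO purchase (from banks) 16 billion rupees: reserves +16B, deposits 0.
FX sale 219 billion rupees: reserves −219B, deposits 0.
Totals: Δreserves = −203B, Δdeposits = 0.
Δrequired reserves = 4% × 0 = 0.
Δexcess reserves = Δreserves − Δrequired = −203B − (0) = -203 billion.

-203 billion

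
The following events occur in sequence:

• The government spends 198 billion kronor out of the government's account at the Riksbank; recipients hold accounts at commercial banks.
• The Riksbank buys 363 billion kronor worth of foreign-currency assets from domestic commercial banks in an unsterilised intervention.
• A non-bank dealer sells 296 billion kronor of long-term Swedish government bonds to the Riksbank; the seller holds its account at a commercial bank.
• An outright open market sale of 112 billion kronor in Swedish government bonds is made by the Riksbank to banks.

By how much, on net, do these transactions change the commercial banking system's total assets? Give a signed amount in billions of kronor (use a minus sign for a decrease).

+494 billion

Government spending 198 billion kronor: bank balance sheets expand → +198B.
FX purchase 363 billion kronor: just an asset swap on bank balance sheets → 0.
Asset purchase (from non-banks) 296 billion kronor: bank balance sheets expand → +296B.
OMO sale (to banks) 112 billion kronor: just an asset swap on bank balance sheets → 0.
Net: 198 + 0 + 296 + 0 = +494 billion.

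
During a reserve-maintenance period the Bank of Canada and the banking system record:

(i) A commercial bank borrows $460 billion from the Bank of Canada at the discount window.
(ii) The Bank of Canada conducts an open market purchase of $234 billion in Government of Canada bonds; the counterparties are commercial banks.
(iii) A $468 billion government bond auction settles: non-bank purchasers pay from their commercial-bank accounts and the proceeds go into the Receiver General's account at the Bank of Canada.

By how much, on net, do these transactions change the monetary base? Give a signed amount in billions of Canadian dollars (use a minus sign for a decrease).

+$226 billion

Bank of Canada balance sheet:
  Assets:      Securities +$234B, Loans to banks +$460B
  Liabilities: Bank reserves +$226B, Government deposits +$468B
Commercial banking system:
  Assets:      Reserves at CB +$226B, Securities −$234B
  Liabilities: Checkable deposits −$468B, Borrowings from CB +$460B
Monetary base = currency + reserves: 0 + (+$226B) = +$226 billion.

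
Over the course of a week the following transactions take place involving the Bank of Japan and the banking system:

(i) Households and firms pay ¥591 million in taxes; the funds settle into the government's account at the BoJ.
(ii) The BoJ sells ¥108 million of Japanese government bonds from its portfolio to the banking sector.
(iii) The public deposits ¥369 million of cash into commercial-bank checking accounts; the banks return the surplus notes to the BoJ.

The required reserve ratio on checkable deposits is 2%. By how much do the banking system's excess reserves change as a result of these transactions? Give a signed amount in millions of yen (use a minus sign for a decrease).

-¥325.56 million

Government account inflow ¥591 million: reserves −¥591M, deposits −¥591M.
OMO sale (to banks) ¥108 million: reserves −¥108M, deposits 0.
Currency deposit ¥369 million: reserves +¥369M, deposits +¥369M.
Totals: Δreserves = −¥330M, Δdeposits = −¥222M.
Δrequired reserves = 2% × −¥222M = −¥4.44M.
Δexcess reserves = Δreserves − Δrequired = −¥330M − (−¥4.44M) = -¥325.56 million.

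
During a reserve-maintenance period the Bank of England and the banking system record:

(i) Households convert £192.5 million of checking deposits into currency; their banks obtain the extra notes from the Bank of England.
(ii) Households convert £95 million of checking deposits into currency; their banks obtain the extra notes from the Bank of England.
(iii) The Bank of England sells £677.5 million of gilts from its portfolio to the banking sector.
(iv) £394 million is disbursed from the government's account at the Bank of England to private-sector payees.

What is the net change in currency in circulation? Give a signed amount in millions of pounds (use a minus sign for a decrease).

Bank of England balance sheet:
  Assets:      Securities −£677.5M
  Liabilities: Bank reserves −£571M, Currency in circulation +£287.5M, Government deposits −£394M
Commercial banking system:
  Assets:      Reserves at CB −£571M, Securities +£677.5M
  Liabilities: Checkable deposits +£106.5M
So the change in currency in circulation is +£287.5 million.

+£287.5 million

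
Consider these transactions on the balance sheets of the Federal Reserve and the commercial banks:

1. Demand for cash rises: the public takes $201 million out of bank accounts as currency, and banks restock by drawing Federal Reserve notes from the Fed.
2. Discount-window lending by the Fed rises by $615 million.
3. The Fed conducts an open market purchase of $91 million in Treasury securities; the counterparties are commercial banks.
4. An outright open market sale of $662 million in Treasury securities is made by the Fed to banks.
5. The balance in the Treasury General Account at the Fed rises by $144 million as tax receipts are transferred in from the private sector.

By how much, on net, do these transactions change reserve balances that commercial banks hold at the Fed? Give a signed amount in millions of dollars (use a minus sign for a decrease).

-$301 million

Fed balance sheet:
  Assets:      Securities −$571M, Loans to banks +$615M
  Liabilities: Bank reserves −$301M, Currency in circulation +$201M, Government deposits +$144M
So the change in reserve balances that commercial banks hold at the Fed is -$301 million.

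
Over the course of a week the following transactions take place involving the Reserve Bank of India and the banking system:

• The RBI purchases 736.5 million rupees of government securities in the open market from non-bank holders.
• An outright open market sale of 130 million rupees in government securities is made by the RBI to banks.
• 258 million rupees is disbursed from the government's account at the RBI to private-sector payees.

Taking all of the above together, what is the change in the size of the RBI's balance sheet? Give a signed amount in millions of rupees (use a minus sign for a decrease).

RBI balance sheet:
  Assets:      Securities +606.5M
  Liabilities: Bank reserves +864.5M, Government deposits −258M
Commercial banking system:
  Assets:      Reserves at CB +864.5M, Securities +130M
  Liabilities: Checkable deposits +994.5M
Change in total RBI assets = +606.5 million.

+606.5 million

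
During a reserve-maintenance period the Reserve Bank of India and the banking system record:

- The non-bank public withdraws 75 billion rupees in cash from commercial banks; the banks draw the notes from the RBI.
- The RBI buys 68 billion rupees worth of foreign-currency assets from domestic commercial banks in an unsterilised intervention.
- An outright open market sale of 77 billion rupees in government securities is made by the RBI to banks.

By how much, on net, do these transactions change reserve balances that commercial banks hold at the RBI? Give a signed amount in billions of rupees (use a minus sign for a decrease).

Currency withdrawal 75 billion rupees: banks swap reserves for currency → −75B.
FX purchase 68 billion rupees: the RBI pays by crediting reserve accounts → +68B.
OMO sale (to banks) 77 billion rupees: the buying banks pay out of their reserve balances → −77B.
Net: −75 + 68 − 77 = -84 billion.

-84 billion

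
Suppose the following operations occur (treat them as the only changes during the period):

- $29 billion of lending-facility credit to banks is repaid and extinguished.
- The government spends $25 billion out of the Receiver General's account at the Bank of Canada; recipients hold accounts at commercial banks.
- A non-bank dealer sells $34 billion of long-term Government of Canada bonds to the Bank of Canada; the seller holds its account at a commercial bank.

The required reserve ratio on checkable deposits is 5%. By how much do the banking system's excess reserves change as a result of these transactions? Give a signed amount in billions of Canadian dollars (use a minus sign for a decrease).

Discount-window repayment $29 billion: reserves −$29B, deposits 0.
Government spending $25 billion: reserves +$25B, deposits +$25B.
Asset purchase (from non-banks) $34 billion: reserves +$34B, deposits +$34B.
Totals: Δreserves = +$30B, Δdeposits = +$59B.
Δrequired reserves = 5% × +$59B = +$2.95B.
Δexcess reserves = Δreserves − Δrequired = +$30B − (+$2.95B) = +$27.05 billion.

+$27.05 billion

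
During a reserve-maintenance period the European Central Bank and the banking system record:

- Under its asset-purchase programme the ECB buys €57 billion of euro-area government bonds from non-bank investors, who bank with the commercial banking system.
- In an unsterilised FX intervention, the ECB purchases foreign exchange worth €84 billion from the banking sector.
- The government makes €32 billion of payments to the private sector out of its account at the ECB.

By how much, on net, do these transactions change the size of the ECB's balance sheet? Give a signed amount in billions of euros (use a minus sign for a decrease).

+€141 billion

ECB balance sheet:
  Assets:      Securities +€57B, Foreign assets +€84B
  Liabilities: Bank reserves +€173B, Government deposits −€32B
Commercial banking system:
  Assets:      Reserves at CB +€173B, Foreign assets −€84B
  Liabilities: Checkable deposits +€89B
Change in total ECB assets = +€141 billion.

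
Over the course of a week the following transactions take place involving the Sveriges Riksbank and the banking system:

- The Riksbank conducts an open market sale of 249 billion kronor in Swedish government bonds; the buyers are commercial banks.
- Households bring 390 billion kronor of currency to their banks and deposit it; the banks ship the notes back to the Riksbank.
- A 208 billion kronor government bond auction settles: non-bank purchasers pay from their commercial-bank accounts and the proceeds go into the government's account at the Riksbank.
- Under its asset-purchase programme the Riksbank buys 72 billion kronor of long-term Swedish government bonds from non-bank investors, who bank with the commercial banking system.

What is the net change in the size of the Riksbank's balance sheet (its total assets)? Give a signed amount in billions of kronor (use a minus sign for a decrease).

-177 billion

OMO sale (to banks) 249 billion kronor: a Riksbank asset is shed → −249B.
Currency deposit 390 billion kronor: only the composition of liabilities changes → 0.
Government account inflow 208 billion kronor: only the composition of liabilities changes → 0.
Asset purchase (from non-banks) 72 billion kronor: a Riksbank asset is acquired → +72B.
Net: −249 + 0 + 0 + 72 = -177 billion.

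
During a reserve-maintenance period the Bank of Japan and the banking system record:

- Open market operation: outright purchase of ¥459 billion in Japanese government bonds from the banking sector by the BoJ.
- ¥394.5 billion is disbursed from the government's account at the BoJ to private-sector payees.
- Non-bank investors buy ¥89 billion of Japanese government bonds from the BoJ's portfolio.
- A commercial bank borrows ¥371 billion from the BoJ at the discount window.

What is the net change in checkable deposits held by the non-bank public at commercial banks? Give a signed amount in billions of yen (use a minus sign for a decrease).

OMO purchase (from banks) ¥459 billion: the counterparty is a bank, so public deposits are unchanged → 0.
Government spending ¥394.5 billion: non-bank counterparties' bank balances rise → +¥394.5B.
Asset sale (to non-banks) ¥89 billion: non-bank counterparties' bank balances fall → −¥89B.
Discount-window loan ¥371 billion: the counterparty is a bank, so public deposits are unchanged → 0.
Net: 0 + 394.5 − 89 + 0 = +¥305.5 billion.

+¥305.5 billion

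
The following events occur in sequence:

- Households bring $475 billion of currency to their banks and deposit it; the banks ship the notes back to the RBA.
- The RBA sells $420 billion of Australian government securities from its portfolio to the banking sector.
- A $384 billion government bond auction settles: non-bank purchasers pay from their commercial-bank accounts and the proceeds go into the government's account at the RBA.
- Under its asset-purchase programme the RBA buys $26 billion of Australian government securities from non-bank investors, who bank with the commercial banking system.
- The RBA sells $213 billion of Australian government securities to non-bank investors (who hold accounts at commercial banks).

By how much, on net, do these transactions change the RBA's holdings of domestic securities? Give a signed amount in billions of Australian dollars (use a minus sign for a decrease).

Currency deposit $475 billion: the RBA's securities portfolio is untouched → 0.
OMO sale (to banks) $420 billion: securities removed from the RBA's portfolio → −$420B.
Government account inflow $384 billion: the RBA's securities portfolio is untouched → 0.
Asset purchase (from non-banks) $26 billion: securities added to the RBA's portfolio → +$26B.
Asset sale (to non-banks) $213 billion: securities removed from the RBA's portfolio → −$213B.
Net: 0 − 420 + 0 + 26 − 213 = -$607 billion.

-$607 billion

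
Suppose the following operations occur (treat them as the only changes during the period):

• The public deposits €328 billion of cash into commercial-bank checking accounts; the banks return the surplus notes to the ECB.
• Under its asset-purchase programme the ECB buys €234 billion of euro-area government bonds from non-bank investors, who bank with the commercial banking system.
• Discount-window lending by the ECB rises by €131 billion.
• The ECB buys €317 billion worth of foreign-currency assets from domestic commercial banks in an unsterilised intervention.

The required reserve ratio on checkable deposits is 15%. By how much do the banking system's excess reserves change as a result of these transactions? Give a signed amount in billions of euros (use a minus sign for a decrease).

Currency deposit €328 billion: reserves +€328B, deposits +€328B.
Asset purchase (from non-banks) €234 billion: reserves +€234B, deposits +€234B.
Discount-window loan €131 billion: reserves +€131B, deposits 0.
FX purchase €317 billion: reserves +€317B, deposits 0.
Totals: Δreserves = +€1010B, Δdeposits = +€562B.
Δrequired reserves = 15% × +€562B = +€84.3B.
Δexcess reserves = Δreserves − Δrequired = +€1010B − (+€84.3B) = +€925.7 billion.

+€925.7 billion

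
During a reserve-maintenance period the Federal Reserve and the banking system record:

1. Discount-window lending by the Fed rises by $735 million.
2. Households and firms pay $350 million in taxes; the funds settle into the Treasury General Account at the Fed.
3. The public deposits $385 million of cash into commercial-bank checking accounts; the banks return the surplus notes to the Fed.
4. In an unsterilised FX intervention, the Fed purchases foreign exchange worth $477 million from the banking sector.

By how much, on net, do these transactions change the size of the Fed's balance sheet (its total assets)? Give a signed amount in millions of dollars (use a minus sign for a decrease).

Discount-window loan $735 million: a Fed asset is acquired → +$735M.
Government account inflow $350 million: only the composition of liabilities changes → 0.
Currency deposit $385 million: only the composition of liabilities changes → 0.
FX purchase $477 million: a Fed asset is acquired → +$477M.
Net: 735 + 0 + 0 + 477 = +$1212 million.

+$1212 million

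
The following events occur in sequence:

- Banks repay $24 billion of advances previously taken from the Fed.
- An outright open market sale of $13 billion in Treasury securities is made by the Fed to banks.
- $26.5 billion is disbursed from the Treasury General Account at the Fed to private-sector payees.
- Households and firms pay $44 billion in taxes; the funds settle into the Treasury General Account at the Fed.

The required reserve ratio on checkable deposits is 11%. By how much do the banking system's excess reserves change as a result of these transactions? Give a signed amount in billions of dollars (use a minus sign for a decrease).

Discount-window repayment $24 billion: reserves −$24B, deposits 0.
OMO sale (to banks) $13 billion: reserves −$13B, deposits 0.
Government spending $26.5 billion: reserves +$26.5B, deposits +$26.5B.
Government account inflow $44 billion: reserves −$44B, deposits −$44B.
Totals: Δreserves = −$54.5B, Δdeposits = −$17.5B.
Δrequired reserves = 11% × −$17.5B = −$1.925B.
Δexcess reserves = Δreserves − Δrequired = −$54.5B − (−$1.925B) = -$52.575 billion.

-$52.575 billion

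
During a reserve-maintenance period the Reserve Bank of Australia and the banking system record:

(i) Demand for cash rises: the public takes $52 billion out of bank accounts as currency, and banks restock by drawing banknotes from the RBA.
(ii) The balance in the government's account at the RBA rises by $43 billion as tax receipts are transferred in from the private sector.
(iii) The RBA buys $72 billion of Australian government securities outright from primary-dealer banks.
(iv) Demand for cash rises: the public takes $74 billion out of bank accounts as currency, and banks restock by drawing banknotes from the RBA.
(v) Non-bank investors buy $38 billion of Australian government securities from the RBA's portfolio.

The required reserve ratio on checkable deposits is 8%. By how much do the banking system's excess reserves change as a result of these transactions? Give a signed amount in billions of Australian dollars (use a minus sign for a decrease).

-$118.44 billion

Currency withdrawal $52 billion: reserves −$52B, deposits −$52B.
Government account inflow $43 billion: reserves −$43B, deposits −$43B.
OMO purchase (from banks) $72 billion: reserves +$72B, deposits 0.
Currency withdrawal $74 billion: reserves −$74B, deposits −$74B.
Asset sale (to non-banks) $38 billion: reserves −$38B, deposits −$38B.
Totals: Δreserves = −$135B, Δdeposits = −$207B.
Δrequired reserves = 8% × −$207B = −$16.56B.
Δexcess reserves = Δreserves − Δrequired = −$135B − (−$16.56B) = -$118.44 billion.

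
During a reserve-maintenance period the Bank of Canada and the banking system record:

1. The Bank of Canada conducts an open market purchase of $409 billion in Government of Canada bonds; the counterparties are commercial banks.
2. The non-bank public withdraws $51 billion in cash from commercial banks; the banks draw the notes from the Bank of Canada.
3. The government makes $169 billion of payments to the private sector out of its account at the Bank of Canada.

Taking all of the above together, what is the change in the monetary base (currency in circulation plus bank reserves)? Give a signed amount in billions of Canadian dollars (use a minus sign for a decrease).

OMO purchase (from banks) $409 billion: Bank of Canada balance sheet expands → +$409B.
Currency withdrawal $51 billion: just a shift between currency and reserves — both are base money → 0.
Government spending $169 billion: a non-base liability converts back to reserves → +$169B.
Net: 409 + 0 + 169 = +$578 billion.

+$578 billion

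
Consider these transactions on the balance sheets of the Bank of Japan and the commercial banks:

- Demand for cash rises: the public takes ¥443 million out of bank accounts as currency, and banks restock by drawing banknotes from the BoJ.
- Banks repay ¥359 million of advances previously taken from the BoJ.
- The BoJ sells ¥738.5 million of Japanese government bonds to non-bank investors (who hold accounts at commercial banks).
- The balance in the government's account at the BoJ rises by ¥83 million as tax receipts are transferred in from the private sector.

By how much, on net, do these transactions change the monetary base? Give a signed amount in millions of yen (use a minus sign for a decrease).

Currency withdrawal ¥443 million: just a shift between currency and reserves — both are base money → 0.
Discount-window repayment ¥359 million: BoJ balance sheet contracts → −¥359M.
Asset sale (to non-banks) ¥738.5 million: BoJ balance sheet contracts → −¥738.5M.
Government account inflow ¥83 million: reserves shift to a non-base liability → −¥83M.
Net: 0 − 359 − 738.5 − 83 = -¥1180.5 million.

-¥1180.5 million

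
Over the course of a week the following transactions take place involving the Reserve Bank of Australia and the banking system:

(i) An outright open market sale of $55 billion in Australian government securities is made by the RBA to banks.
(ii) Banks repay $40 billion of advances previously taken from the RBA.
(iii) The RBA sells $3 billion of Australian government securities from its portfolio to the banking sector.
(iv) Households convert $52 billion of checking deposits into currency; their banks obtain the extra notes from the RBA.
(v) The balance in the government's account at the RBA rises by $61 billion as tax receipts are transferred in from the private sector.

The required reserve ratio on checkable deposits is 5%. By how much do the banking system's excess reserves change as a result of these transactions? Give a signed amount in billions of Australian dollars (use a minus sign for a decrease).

-$205.35 billion

OMO sale (to banks) $55 billion: reserves −$55B, deposits 0.
Discount-window repayment $40 billion: reserves −$40B, deposits 0.
OMO sale (to banks) $3 billion: reserves −$3B, deposits 0.
Currency withdrawal $52 billion: reserves −$52B, deposits −$52B.
Government account inflow $61 billion: reserves −$61B, deposits −$61B.
Totals: Δreserves = −$211B, Δdeposits = −$113B.
Δrequired reserves = 5% × −$113B = −$5.65B.
Δexcess reserves = Δreserves − Δrequired = −$211B − (−$5.65B) = -$205.35 billion.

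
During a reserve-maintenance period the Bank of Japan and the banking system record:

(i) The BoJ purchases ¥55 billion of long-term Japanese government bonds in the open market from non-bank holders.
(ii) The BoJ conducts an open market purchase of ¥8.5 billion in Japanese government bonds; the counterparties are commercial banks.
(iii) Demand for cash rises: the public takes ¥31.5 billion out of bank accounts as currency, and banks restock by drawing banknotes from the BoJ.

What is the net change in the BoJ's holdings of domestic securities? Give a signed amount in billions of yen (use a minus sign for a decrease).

BoJ balance sheet:
  Assets:      Securities +¥63.5B
  Liabilities: Bank reserves +¥32B, Currency in circulation +¥31.5B
Commercial banking system:
  Assets:      Reserves at CB +¥32B, Securities −¥8.5B
  Liabilities: Checkable deposits +¥23.5B
So the change in the BoJ's holdings of domestic securities is +¥63.5 billion.

+¥63.5 billion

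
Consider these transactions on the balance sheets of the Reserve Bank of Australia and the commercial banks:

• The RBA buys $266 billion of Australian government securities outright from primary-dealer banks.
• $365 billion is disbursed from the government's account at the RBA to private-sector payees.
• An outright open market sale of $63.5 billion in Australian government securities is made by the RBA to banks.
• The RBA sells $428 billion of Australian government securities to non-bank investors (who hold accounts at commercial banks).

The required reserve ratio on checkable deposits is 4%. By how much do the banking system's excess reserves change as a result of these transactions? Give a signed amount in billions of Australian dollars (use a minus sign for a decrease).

OMO purchase (from banks) $266 billion: reserves +$266B, deposits 0.
Government spending $365 billion: reserves +$365B, deposits +$365B.
OMO sale (to banks) $63.5 billion: reserves −$63.5B, deposits 0.
Asset sale (to non-banks) $428 billion: reserves −$428B, deposits −$428B.
Totals: Δreserves = +$139.5B, Δdeposits = −$63B.
Δrequired reserves = 4% × −$63B = −$2.52B.
Δexcess reserves = Δreserves − Δrequired = +$139.5B − (−$2.52B) = +$142.02 billion.

+$142.02 billion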